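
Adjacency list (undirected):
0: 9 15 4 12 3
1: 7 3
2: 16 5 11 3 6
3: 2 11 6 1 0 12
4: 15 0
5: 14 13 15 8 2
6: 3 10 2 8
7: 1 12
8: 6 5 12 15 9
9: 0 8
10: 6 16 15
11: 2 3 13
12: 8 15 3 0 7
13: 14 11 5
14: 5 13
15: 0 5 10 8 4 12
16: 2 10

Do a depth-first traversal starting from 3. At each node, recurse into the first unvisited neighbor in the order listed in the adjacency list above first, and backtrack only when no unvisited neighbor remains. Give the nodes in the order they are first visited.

3 -> 2 -> 16 -> 10 -> 6 -> 8 -> 5 -> 14 -> 13 -> 11 -> 15 -> 0 -> 9 -> 4 -> 12 -> 7 -> 1

Visit 3
3 → 2
2 → 16
16 → 10
10 → 6
6 → 8
8 → 5
5 → 14
14 → 13
13 → 11
5 → 15
15 → 0
0 → 9
0 → 4
0 → 12
12 → 7
7 → 1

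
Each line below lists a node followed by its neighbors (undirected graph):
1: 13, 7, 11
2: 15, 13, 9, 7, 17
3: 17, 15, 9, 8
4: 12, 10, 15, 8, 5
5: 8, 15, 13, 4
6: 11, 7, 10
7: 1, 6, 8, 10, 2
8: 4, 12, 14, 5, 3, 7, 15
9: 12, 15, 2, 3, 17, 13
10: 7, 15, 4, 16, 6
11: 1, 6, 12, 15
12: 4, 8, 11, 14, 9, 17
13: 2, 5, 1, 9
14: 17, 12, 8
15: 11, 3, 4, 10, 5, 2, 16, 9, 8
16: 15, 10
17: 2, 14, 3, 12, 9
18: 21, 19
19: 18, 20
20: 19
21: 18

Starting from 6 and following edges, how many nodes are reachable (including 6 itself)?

17

BFS from 6 visits: 6, 11, 7, 10, 1, 12, 15, 8, 2, 4, 16, 13, 14, 9, 17, 3, 5
Reachable nodes: 17 of 21 total.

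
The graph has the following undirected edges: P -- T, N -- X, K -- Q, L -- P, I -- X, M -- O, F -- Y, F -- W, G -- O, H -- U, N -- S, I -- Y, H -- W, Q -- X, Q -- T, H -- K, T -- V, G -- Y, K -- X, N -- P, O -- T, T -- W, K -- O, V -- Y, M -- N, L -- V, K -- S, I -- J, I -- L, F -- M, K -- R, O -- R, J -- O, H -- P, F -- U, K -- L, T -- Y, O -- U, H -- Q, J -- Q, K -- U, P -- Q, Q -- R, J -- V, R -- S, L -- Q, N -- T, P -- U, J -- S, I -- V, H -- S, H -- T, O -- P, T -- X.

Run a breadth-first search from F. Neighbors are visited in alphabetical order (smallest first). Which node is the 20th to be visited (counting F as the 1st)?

L

Visit F; enqueue M, U, W, Y → queue [M, U, W, Y]
Visit M; enqueue N, O → queue [U, W, Y, N, O]
Visit U; enqueue H, K, P → queue [W, Y, N, O, H, K, P]
Visit W; enqueue T → queue [Y, N, O, H, K, P, T]
Visit Y; enqueue G, I, V → queue [N, O, H, K, P, T, G, I, V]
Visit N; enqueue S, X → queue [O, H, K, P, T, G, I, V, S, X]
Visit O; enqueue J, R → queue [H, K, P, T, G, I, V, S, X, J, R]
Visit H; enqueue Q → queue [K, P, T, G, I, V, S, X, J, R, Q]
Visit K; enqueue L → queue [P, T, G, I, V, S, X, J, R, Q, L]
Visit P → queue [T, G, I, V, S, X, J, R, Q, L]
Visit T → queue [G, I, V, S, X, J, R, Q, L]
Visit G → queue [I, V, S, X, J, R, Q, L]
Visit I → queue [V, S, X, J, R, Q, L]
Visit V → queue [S, X, J, R, Q, L]
Visit S → queue [X, J, R, Q, L]
Visit X → queue [J, R, Q, L]
Visit J → queue [R, Q, L]
Visit R → queue [Q, L]
Visit Q → queue [L]
Visit L → queue []

Visit order: F, M, U, W, Y, N, O, H, K, P, T, G, I, V, S, X, J, R, Q, L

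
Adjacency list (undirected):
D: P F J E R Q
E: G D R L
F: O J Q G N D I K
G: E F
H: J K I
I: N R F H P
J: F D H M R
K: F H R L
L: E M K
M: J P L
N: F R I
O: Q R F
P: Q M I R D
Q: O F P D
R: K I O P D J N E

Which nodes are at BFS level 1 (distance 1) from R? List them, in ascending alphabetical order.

D, E, I, J, K, N, O, P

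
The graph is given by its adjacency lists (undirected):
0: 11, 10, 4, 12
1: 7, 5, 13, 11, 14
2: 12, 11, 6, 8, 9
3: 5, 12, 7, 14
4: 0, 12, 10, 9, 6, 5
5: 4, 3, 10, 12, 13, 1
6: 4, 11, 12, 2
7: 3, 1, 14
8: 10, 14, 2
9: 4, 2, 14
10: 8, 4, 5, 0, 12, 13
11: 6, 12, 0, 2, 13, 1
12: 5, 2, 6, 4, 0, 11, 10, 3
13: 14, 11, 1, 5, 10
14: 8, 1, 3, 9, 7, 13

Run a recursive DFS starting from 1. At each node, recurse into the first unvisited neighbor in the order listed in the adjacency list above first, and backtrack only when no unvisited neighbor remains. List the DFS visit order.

1, 7, 3, 5, 4, 0, 11, 6, 12, 2, 8, 10, 13, 14, 9

Visit 1
1 → 7
7 → 3
3 → 5
5 → 4
4 → 0
0 → 11
11 → 6
6 → 12
12 → 2
2 → 8
8 → 10
10 → 13
13 → 14
14 → 9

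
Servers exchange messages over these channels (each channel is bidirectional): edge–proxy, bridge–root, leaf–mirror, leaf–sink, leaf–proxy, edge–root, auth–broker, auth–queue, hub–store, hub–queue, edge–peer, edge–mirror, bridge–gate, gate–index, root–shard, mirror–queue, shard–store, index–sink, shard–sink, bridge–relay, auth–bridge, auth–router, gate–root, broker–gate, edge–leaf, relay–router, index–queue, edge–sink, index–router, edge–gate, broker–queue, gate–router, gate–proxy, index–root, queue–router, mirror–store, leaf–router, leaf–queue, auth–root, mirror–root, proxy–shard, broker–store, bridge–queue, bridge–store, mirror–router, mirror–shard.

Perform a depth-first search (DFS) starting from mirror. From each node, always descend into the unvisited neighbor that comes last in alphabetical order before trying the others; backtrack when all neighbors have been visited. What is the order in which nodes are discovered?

Visit mirror
mirror → store
store → shard
shard → sink
sink → leaf
leaf → router
router → relay
relay → bridge
bridge → root
root → index
index → queue
queue → hub
queue → broker
broker → gate
gate → proxy
proxy → edge
edge → peer
broker → auth

mirror → store → shard → sink → leaf → router → relay → bridge → root → index → queue → hub → broker → gate → proxy → edge → peer → auth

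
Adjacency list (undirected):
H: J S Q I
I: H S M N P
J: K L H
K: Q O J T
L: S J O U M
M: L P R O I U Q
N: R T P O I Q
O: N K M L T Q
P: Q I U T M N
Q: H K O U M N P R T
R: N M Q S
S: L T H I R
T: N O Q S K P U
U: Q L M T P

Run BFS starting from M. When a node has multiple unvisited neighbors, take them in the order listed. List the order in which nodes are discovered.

M, L, P, R, O, I, U, Q, S, J, T, N, K, H

Visit M; enqueue L, P, R, O, I, U, Q → queue [L, P, R, O, I, U, Q]
Visit L; enqueue S, J → queue [P, R, O, I, U, Q, S, J]
Visit P; enqueue T, N → queue [R, O, I, U, Q, S, J, T, N]
Visit R → queue [O, I, U, Q, S, J, T, N]
Visit O; enqueue K → queue [I, U, Q, S, J, T, N, K]
Visit I; enqueue H → queue [U, Q, S, J, T, N, K, H]
Visit U → queue [Q, S, J, T, N, K, H]
Visit Q → queue [S, J, T, N, K, H]
Visit S → queue [J, T, N, K, H]
Visit J → queue [T, N, K, H]
Visit T → queue [N, K, H]
Visit N → queue [K, H]
Visit K → queue [H]
Visit H → queue []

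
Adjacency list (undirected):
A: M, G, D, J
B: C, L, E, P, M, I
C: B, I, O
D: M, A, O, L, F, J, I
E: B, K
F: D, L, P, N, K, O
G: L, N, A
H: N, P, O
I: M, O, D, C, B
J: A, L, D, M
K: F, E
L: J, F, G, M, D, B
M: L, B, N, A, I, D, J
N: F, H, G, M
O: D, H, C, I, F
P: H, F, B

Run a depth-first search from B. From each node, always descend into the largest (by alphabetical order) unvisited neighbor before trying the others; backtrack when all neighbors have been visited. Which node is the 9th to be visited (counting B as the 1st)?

L

Visit B
B → P
P → H
H → O
O → I
I → M
M → N
N → G
G → L
L → J
J → D
D → F
F → K
K → E
D → A
I → C

Visit order: B, P, H, O, I, M, N, G, L, J, D, F, K, E, A, C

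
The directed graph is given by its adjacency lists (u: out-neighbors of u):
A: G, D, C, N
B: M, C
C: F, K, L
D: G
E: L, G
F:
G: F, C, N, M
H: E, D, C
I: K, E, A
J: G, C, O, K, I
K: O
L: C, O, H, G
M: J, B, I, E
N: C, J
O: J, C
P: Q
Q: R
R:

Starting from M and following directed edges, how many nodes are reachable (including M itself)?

15

BFS from M visits: M, J, B, I, E, G, C, O, K, A, L, F, N, D, H
Reachable nodes: 15 of 18 total.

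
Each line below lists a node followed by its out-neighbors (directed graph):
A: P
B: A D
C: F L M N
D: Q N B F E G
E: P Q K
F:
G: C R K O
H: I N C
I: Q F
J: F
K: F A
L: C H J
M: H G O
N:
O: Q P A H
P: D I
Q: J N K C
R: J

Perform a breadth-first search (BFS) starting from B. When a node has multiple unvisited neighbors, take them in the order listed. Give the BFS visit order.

B A D P Q N F E G I J K C R O L M H

Visit B; enqueue A, D → queue [A, D]
Visit A; enqueue P → queue [D, P]
Visit D; enqueue Q, N, F, E, G → queue [P, Q, N, F, E, G]
Visit P; enqueue I → queue [Q, N, F, E, G, I]
Visit Q; enqueue J, K, C → queue [N, F, E, G, I, J, K, C]
Visit N → queue [F, E, G, I, J, K, C]
Visit F → queue [E, G, I, J, K, C]
Visit E → queue [G, I, J, K, C]
Visit G; enqueue R, O → queue [I, J, K, C, R, O]
Visit I → queue [J, K, C, R, O]
Visit J → queue [K, C, R, O]
Visit K → queue [C, R, O]
Visit C; enqueue L, M → queue [R, O, L, M]
Visit R → queue [O, L, M]
Visit O; enqueue H → queue [L, M, H]
Visit L → queue [M, H]
Visit M → queue [H]
Visit H → queue []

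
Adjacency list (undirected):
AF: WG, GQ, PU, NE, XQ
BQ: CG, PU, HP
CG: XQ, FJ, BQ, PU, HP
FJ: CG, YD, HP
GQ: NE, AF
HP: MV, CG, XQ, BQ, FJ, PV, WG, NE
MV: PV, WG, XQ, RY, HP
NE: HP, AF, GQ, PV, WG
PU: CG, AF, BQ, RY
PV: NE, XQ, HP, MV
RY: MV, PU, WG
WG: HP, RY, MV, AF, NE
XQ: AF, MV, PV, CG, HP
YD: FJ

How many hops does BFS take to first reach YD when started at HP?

2

Level 0: HP
Level 1: BQ, CG, FJ, MV, NE, PV, WG, XQ
Level 2: AF, GQ, PU, RY, YD
YD first appears at level 2.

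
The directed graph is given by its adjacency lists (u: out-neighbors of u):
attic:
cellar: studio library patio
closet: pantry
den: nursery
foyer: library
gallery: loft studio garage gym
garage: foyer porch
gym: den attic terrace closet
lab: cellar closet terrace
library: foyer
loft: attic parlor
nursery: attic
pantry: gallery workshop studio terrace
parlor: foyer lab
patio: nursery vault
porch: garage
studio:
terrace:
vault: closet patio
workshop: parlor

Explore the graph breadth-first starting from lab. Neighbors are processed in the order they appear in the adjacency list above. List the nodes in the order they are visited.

Visit lab; enqueue cellar, closet, terrace → queue [cellar, closet, terrace]
Visit cellar; enqueue studio, library, patio → queue [closet, terrace, studio, library, patio]
Visit closet; enqueue pantry → queue [terrace, studio, library, patio, pantry]
Visit terrace → queue [studio, library, patio, pantry]
Visit studio → queue [library, patio, pantry]
Visit library; enqueue foyer → queue [patio, pantry, foyer]
Visit patio; enqueue nursery, vault → queue [pantry, foyer, nursery, vault]
Visit pantry; enqueue gallery, workshop → queue [foyer, nursery, vault, gallery, workshop]
Visit foyer → queue [nursery, vault, gallery, workshop]
Visit nursery; enqueue attic → queue [vault, gallery, workshop, attic]
Visit vault → queue [gallery, workshop, attic]
Visit gallery; enqueue loft, garage, gym → queue [workshop, attic, loft, garage, gym]
Visit workshop; enqueue parlor → queue [attic, loft, garage, gym, parlor]
Visit attic → queue [loft, garage, gym, parlor]
Visit loft → queue [garage, gym, parlor]
Visit garage; enqueue porch → queue [gym, parlor, porch]
Visit gym; enqueue den → queue [parlor, porch, den]
Visit parlor → queue [porch, den]
Visit porch → queue [den]
Visit den → queue []

lab, cellar, closet, terrace, studio, library, patio, pantry, foyer, nursery, vault, gallery, workshop, attic, loft, garage, gym, parlor, porch, den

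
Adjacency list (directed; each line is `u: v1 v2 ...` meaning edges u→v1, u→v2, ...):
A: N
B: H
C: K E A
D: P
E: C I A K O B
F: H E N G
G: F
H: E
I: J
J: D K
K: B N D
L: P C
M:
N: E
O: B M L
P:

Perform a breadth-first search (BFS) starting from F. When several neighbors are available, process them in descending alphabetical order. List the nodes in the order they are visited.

F N H G E O K I C B A M L D J P

Visit F; enqueue N, H, G, E → queue [N, H, G, E]
Visit N → queue [H, G, E]
Visit H → queue [G, E]
Visit G → queue [E]
Visit E; enqueue O, K, I, C, B, A → queue [O, K, I, C, B, A]
Visit O; enqueue M, L → queue [K, I, C, B, A, M, L]
Visit K; enqueue D → queue [I, C, B, A, M, L, D]
Visit I; enqueue J → queue [C, B, A, M, L, D, J]
Visit C → queue [B, A, M, L, D, J]
Visit B → queue [A, M, L, D, J]
Visit A → queue [M, L, D, J]
Visit M → queue [L, D, J]
Visit L; enqueue P → queue [D, J, P]
Visit D → queue [J, P]
Visit J → queue [P]
Visit P → queue []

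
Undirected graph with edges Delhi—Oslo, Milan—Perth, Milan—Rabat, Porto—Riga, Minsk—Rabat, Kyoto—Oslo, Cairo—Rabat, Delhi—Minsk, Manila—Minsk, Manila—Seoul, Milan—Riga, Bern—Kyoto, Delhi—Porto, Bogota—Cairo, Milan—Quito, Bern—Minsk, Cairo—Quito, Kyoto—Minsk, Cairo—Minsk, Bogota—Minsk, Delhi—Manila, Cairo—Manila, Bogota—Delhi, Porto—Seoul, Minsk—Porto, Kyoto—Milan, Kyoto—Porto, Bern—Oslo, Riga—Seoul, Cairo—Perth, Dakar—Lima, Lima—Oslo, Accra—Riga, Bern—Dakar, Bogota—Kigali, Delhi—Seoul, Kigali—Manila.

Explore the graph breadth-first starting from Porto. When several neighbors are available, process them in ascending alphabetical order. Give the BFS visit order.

Visit Porto; enqueue Delhi, Kyoto, Minsk, Riga, Seoul → queue [Delhi, Kyoto, Minsk, Riga, Seoul]
Visit Delhi; enqueue Bogota, Manila, Oslo → queue [Kyoto, Minsk, Riga, Seoul, Bogota, Manila, Oslo]
Visit Kyoto; enqueue Bern, Milan → queue [Minsk, Riga, Seoul, Bogota, Manila, Oslo, Bern, Milan]
Visit Minsk; enqueue Cairo, Rabat → queue [Riga, Seoul, Bogota, Manila, Oslo, Bern, Milan, Cairo, Rabat]
Visit Riga; enqueue Accra → queue [Seoul, Bogota, Manila, Oslo, Bern, Milan, Cairo, Rabat, Accra]
Visit Seoul → queue [Bogota, Manila, Oslo, Bern, Milan, Cairo, Rabat, Accra]
Visit Bogota; enqueue Kigali → queue [Manila, Oslo, Bern, Milan, Cairo, Rabat, Accra, Kigali]
Visit Manila → queue [Oslo, Bern, Milan, Cairo, Rabat, Accra, Kigali]
Visit Oslo; enqueue Lima → queue [Bern, Milan, Cairo, Rabat, Accra, Kigali, Lima]
Visit Bern; enqueue Dakar → queue [Milan, Cairo, Rabat, Accra, Kigali, Lima, Dakar]
Visit Milan; enqueue Perth, Quito → queue [Cairo, Rabat, Accra, Kigali, Lima, Dakar, Perth, Quito]
Visit Cairo → queue [Rabat, Accra, Kigali, Lima, Dakar, Perth, Quito]
Visit Rabat → queue [Accra, Kigali, Lima, Dakar, Perth, Quito]
Visit Accra → queue [Kigali, Lima, Dakar, Perth, Quito]
Visit Kigali → queue [Lima, Dakar, Perth, Quito]
Visit Lima → queue [Dakar, Perth, Quito]
Visit Dakar → queue [Perth, Quito]
Visit Perth → queue [Quito]
Visit Quito → queue []

Porto → Delhi → Kyoto → Minsk → Riga → Seoul → Bogota → Manila → Oslo → Bern → Milan → Cairo → Rabat → Accra → Kigali → Lima → Dakar → Perth → Quito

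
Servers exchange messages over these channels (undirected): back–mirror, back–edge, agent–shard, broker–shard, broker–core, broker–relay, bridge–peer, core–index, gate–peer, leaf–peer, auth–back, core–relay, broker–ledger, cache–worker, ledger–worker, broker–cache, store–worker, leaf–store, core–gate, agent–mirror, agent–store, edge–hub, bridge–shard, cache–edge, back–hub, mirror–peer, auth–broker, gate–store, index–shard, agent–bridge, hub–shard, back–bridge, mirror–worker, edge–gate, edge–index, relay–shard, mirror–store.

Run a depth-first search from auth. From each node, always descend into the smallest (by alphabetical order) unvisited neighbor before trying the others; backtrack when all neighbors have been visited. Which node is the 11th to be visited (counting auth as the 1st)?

edge

Visit auth
auth → back
back → bridge
bridge → agent
agent → mirror
mirror → peer
peer → gate
gate → core
core → broker
broker → cache
cache → edge
edge → hub
hub → shard
shard → index
shard → relay
cache → worker
worker → ledger
worker → store
store → leaf

Visit order: auth, back, bridge, agent, mirror, peer, gate, core, broker, cache, edge, hub, shard, index, relay, worker, ledger, store, leaf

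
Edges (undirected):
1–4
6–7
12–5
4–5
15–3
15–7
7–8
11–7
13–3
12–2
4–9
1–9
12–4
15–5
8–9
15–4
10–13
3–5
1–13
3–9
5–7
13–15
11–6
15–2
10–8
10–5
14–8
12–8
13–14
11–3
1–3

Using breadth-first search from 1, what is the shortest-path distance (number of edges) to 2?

Level 0: 1
Level 1: 3, 4, 9, 13
Level 2: 5, 8, 10, 11, 12, 14, 15
Level 3: 2, 6, 7
2 first appears at level 3.

3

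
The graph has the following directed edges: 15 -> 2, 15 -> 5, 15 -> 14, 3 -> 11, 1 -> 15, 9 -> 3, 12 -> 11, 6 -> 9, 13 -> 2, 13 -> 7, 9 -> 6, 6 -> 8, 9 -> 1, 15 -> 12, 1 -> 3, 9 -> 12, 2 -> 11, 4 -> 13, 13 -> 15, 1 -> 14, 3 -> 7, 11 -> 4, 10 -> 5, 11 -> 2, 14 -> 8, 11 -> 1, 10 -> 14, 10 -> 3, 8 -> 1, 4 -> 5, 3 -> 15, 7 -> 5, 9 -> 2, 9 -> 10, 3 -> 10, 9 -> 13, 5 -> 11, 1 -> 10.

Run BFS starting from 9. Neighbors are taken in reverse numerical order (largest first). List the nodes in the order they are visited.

Visit 9; enqueue 13, 12, 10, 6, 3, 2, 1 → queue [13, 12, 10, 6, 3, 2, 1]
Visit 13; enqueue 15, 7 → queue [12, 10, 6, 3, 2, 1, 15, 7]
Visit 12; enqueue 11 → queue [10, 6, 3, 2, 1, 15, 7, 11]
Visit 10; enqueue 14, 5 → queue [6, 3, 2, 1, 15, 7, 11, 14, 5]
Visit 6; enqueue 8 → queue [3, 2, 1, 15, 7, 11, 14, 5, 8]
Visit 3 → queue [2, 1, 15, 7, 11, 14, 5, 8]
Visit 2 → queue [1, 15, 7, 11, 14, 5, 8]
Visit 1 → queue [15, 7, 11, 14, 5, 8]
Visit 15 → queue [7, 11, 14, 5, 8]
Visit 7 → queue [11, 14, 5, 8]
Visit 11; enqueue 4 → queue [14, 5, 8, 4]
Visit 14 → queue [5, 8, 4]
Visit 5 → queue [8, 4]
Visit 8 → queue [4]
Visit 4 → queue []

9, 13, 12, 10, 6, 3, 2, 1, 15, 7, 11, 14, 5, 8, 4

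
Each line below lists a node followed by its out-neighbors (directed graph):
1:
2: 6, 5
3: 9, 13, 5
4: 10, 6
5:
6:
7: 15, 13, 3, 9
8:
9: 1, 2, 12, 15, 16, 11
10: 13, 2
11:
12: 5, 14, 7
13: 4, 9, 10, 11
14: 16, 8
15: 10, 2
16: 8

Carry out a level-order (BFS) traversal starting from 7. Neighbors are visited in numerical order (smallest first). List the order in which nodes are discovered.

Visit 7; enqueue 3, 9, 13, 15 → queue [3, 9, 13, 15]
Visit 3; enqueue 5 → queue [9, 13, 15, 5]
Visit 9; enqueue 1, 2, 11, 12, 16 → queue [13, 15, 5, 1, 2, 11, 12, 16]
Visit 13; enqueue 4, 10 → queue [15, 5, 1, 2, 11, 12, 16, 4, 10]
Visit 15 → queue [5, 1, 2, 11, 12, 16, 4, 10]
Visit 5 → queue [1, 2, 11, 12, 16, 4, 10]
Visit 1 → queue [2, 11, 12, 16, 4, 10]
Visit 2; enqueue 6 → queue [11, 12, 16, 4, 10, 6]
Visit 11 → queue [12, 16, 4, 10, 6]
Visit 12; enqueue 14 → queue [16, 4, 10, 6, 14]
Visit 16; enqueue 8 → queue [4, 10, 6, 14, 8]
Visit 4 → queue [10, 6, 14, 8]
Visit 10 → queue [6, 14, 8]
Visit 6 → queue [14, 8]
Visit 14 → queue [8]
Visit 8 → queue []

7, 3, 9, 13, 15, 5, 1, 2, 11, 12, 16, 4, 10, 6, 14, 8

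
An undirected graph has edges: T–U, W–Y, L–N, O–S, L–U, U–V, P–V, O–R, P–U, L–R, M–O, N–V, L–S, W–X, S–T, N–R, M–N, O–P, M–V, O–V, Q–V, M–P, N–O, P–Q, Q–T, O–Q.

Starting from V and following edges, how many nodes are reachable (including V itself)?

11

BFS from V visits: V, M, N, O, P, Q, U, L, R, S, T
Reachable nodes: 11 of 14 total.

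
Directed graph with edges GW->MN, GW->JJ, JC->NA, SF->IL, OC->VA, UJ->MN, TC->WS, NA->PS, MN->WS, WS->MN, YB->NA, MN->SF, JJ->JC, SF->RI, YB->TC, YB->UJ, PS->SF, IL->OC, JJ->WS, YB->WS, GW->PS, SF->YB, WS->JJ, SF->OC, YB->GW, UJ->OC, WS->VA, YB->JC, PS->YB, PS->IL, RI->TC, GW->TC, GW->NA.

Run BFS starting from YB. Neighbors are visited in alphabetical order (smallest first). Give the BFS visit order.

YB GW JC NA TC UJ WS JJ MN PS OC VA SF IL RI

Visit YB; enqueue GW, JC, NA, TC, UJ, WS → queue [GW, JC, NA, TC, UJ, WS]
Visit GW; enqueue JJ, MN, PS → queue [JC, NA, TC, UJ, WS, JJ, MN, PS]
Visit JC → queue [NA, TC, UJ, WS, JJ, MN, PS]
Visit NA → queue [TC, UJ, WS, JJ, MN, PS]
Visit TC → queue [UJ, WS, JJ, MN, PS]
Visit UJ; enqueue OC → queue [WS, JJ, MN, PS, OC]
Visit WS; enqueue VA → queue [JJ, MN, PS, OC, VA]
Visit JJ → queue [MN, PS, OC, VA]
Visit MN; enqueue SF → queue [PS, OC, VA, SF]
Visit PS; enqueue IL → queue [OC, VA, SF, IL]
Visit OC → queue [VA, SF, IL]
Visit VA → queue [SF, IL]
Visit SF; enqueue RI → queue [IL, RI]
Visit IL → queue [RI]
Visit RI → queue []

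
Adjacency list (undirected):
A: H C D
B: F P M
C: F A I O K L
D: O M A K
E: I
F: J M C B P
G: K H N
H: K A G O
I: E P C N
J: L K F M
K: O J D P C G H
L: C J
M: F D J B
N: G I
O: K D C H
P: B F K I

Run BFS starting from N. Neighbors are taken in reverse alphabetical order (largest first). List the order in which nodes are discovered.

Visit N; enqueue I, G → queue [I, G]
Visit I; enqueue P, E, C → queue [G, P, E, C]
Visit G; enqueue K, H → queue [P, E, C, K, H]
Visit P; enqueue F, B → queue [E, C, K, H, F, B]
Visit E → queue [C, K, H, F, B]
Visit C; enqueue O, L, A → queue [K, H, F, B, O, L, A]
Visit K; enqueue J, D → queue [H, F, B, O, L, A, J, D]
Visit H → queue [F, B, O, L, A, J, D]
Visit F; enqueue M → queue [B, O, L, A, J, D, M]
Visit B → queue [O, L, A, J, D, M]
Visit O → queue [L, A, J, D, M]
Visit L → queue [A, J, D, M]
Visit A → queue [J, D, M]
Visit J → queue [D, M]
Visit D → queue [M]
Visit M → queue []

N, I, G, P, E, C, K, H, F, B, O, L, A, J, D, M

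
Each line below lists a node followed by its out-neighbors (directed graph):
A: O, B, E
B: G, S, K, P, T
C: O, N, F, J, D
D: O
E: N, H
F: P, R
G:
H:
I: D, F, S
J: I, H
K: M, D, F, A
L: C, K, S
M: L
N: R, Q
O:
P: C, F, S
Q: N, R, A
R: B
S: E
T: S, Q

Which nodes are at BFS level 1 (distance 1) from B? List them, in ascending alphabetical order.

G, K, P, S, T

Level 0: B
Level 1: G, K, P, S, T
Level 2: A, C, D, E, F, M, Q
Level 3: H, J, L, N, O, R
Level 4: I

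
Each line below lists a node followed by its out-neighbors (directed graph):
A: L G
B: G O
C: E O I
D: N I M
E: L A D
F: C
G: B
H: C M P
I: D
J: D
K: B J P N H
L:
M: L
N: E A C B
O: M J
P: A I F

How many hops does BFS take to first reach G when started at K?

2

Level 0: K
Level 1: B, H, J, N, P
Level 2: A, C, D, E, F, G, I, M, O
Level 3: L
G first appears at level 2.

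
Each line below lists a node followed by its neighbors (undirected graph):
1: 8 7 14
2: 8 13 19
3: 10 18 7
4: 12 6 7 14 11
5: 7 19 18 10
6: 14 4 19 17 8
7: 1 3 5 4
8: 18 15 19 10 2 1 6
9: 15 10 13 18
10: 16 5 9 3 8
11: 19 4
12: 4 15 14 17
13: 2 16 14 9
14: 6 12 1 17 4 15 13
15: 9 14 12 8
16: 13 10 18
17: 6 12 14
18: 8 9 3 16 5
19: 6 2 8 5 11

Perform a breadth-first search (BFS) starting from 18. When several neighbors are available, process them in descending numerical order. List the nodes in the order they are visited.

18 → 16 → 9 → 8 → 5 → 3 → 13 → 10 → 15 → 19 → 6 → 2 → 1 → 7 → 14 → 12 → 11 → 17 → 4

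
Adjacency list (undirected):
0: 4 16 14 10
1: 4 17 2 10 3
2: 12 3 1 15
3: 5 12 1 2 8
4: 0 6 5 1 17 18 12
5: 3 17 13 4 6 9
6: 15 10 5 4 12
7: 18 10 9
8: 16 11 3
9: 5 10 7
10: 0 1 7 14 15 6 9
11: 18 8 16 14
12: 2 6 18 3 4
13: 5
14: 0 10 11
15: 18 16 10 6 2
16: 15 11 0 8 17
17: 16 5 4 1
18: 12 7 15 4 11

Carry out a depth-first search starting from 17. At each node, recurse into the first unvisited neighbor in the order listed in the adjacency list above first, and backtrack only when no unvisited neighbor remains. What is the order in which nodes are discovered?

17 16 15 18 12 2 3 5 13 4 0 14 10 1 7 9 6 11 8

Visit 17
17 → 16
16 → 15
15 → 18
18 → 12
12 → 2
2 → 3
3 → 5
5 → 13
5 → 4
4 → 0
0 → 14
14 → 10
10 → 1
10 → 7
7 → 9
10 → 6
14 → 11
11 → 8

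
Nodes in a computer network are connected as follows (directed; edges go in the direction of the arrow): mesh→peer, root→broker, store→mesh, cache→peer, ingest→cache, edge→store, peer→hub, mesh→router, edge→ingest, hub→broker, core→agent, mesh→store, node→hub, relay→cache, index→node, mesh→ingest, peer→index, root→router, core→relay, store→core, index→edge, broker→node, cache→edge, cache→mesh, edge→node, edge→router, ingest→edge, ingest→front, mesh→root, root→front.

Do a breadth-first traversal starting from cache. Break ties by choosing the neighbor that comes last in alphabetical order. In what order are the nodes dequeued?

Visit cache; enqueue peer, mesh, edge → queue [peer, mesh, edge]
Visit peer; enqueue index, hub → queue [mesh, edge, index, hub]
Visit mesh; enqueue store, router, root, ingest → queue [edge, index, hub, store, router, root, ingest]
Visit edge; enqueue node → queue [index, hub, store, router, root, ingest, node]
Visit index → queue [hub, store, router, root, ingest, node]
Visit hub; enqueue broker → queue [store, router, root, ingest, node, broker]
Visit store; enqueue core → queue [router, root, ingest, node, broker, core]
Visit router → queue [root, ingest, node, broker, core]
Visit root; enqueue front → queue [ingest, node, broker, core, front]
Visit ingest → queue [node, broker, core, front]
Visit node → queue [broker, core, front]
Visit broker → queue [core, front]
Visit core; enqueue relay, agent → queue [front, relay, agent]
Visit front → queue [relay, agent]
Visit relay → queue [agent]
Visit agent → queue []

cache -> peer -> mesh -> edge -> index -> hub -> store -> router -> root -> ingest -> node -> broker -> core -> front -> relay -> agent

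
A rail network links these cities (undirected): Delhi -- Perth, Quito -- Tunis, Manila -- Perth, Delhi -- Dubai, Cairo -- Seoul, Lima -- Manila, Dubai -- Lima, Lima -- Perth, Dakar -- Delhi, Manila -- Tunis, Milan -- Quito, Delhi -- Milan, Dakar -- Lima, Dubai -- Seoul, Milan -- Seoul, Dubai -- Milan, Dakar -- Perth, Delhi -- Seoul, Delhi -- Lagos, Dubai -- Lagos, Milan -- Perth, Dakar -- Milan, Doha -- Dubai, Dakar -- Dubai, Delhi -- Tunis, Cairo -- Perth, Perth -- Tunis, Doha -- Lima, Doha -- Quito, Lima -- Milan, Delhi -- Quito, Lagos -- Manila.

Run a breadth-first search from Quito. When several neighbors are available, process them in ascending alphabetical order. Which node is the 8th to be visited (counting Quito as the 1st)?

Visit Quito; enqueue Delhi, Doha, Milan, Tunis → queue [Delhi, Doha, Milan, Tunis]
Visit Delhi; enqueue Dakar, Dubai, Lagos, Perth, Seoul → queue [Doha, Milan, Tunis, Dakar, Dubai, Lagos, Perth, Seoul]
Visit Doha; enqueue Lima → queue [Milan, Tunis, Dakar, Dubai, Lagos, Perth, Seoul, Lima]
Visit Milan → queue [Tunis, Dakar, Dubai, Lagos, Perth, Seoul, Lima]
Visit Tunis; enqueue Manila → queue [Dakar, Dubai, Lagos, Perth, Seoul, Lima, Manila]
Visit Dakar → queue [Dubai, Lagos, Perth, Seoul, Lima, Manila]
Visit Dubai → queue [Lagos, Perth, Seoul, Lima, Manila]
Visit Lagos → queue [Perth, Seoul, Lima, Manila]
Visit Perth; enqueue Cairo → queue [Seoul, Lima, Manila, Cairo]
Visit Seoul → queue [Lima, Manila, Cairo]
Visit Lima → queue [Manila, Cairo]
Visit Manila → queue [Cairo]
Visit Cairo → queue []

Visit order: Quito, Delhi, Doha, Milan, Tunis, Dakar, Dubai, Lagos, Perth, Seoul, Lima, Manila, Cairo

Lagos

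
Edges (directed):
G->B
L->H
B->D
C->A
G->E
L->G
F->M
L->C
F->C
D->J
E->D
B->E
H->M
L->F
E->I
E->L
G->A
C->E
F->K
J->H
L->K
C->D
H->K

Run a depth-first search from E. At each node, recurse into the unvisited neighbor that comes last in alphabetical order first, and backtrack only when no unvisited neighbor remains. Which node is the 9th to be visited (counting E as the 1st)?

Visit E
E → L
L → K
L → H
H → M
L → G
G → B
B → D
D → J
G → A
L → F
F → C
E → I

Visit order: E, L, K, H, M, G, B, D, J, A, F, C, I

J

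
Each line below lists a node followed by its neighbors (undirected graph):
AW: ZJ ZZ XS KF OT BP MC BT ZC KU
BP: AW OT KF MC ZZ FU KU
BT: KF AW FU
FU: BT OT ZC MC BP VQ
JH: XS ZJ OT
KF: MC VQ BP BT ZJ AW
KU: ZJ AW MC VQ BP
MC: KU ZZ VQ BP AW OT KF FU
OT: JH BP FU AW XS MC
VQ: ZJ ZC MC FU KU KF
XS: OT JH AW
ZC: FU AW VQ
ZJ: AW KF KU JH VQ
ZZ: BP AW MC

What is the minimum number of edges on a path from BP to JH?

2

Level 0: BP
Level 1: AW, FU, KF, KU, MC, OT, ZZ
Level 2: BT, JH, VQ, XS, ZC, ZJ
JH first appears at level 2.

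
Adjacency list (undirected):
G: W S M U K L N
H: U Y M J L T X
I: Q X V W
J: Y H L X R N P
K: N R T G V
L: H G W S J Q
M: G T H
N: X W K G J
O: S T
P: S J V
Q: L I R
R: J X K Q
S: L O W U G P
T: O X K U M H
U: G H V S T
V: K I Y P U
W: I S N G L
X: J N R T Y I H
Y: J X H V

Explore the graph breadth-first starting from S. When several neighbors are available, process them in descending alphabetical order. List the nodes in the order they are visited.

S -> W -> U -> P -> O -> L -> G -> N -> I -> V -> T -> H -> J -> Q -> M -> K -> X -> Y -> R

Visit S; enqueue W, U, P, O, L, G → queue [W, U, P, O, L, G]
Visit W; enqueue N, I → queue [U, P, O, L, G, N, I]
Visit U; enqueue V, T, H → queue [P, O, L, G, N, I, V, T, H]
Visit P; enqueue J → queue [O, L, G, N, I, V, T, H, J]
Visit O → queue [L, G, N, I, V, T, H, J]
Visit L; enqueue Q → queue [G, N, I, V, T, H, J, Q]
Visit G; enqueue M, K → queue [N, I, V, T, H, J, Q, M, K]
Visit N; enqueue X → queue [I, V, T, H, J, Q, M, K, X]
Visit I → queue [V, T, H, J, Q, M, K, X]
Visit V; enqueue Y → queue [T, H, J, Q, M, K, X, Y]
Visit T → queue [H, J, Q, M, K, X, Y]
Visit H → queue [J, Q, M, K, X, Y]
Visit J; enqueue R → queue [Q, M, K, X, Y, R]
Visit Q → queue [M, K, X, Y, R]
Visit M → queue [K, X, Y, R]
Visit K → queue [X, Y, R]
Visit X → queue [Y, R]
Visit Y → queue [R]
Visit R → queue []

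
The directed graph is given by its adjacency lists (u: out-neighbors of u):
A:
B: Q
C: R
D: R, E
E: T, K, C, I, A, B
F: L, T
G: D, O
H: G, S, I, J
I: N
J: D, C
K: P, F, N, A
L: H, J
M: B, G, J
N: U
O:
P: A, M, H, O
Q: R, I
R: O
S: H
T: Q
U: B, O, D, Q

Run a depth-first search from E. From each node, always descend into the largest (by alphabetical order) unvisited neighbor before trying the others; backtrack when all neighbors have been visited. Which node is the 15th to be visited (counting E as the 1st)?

Visit E
E → T
T → Q
Q → R
R → O
Q → I
I → N
N → U
U → D
U → B
E → K
K → P
P → M
M → J
J → C
M → G
P → H
H → S
P → A
K → F
F → L

Visit order: E, T, Q, R, O, I, N, U, D, B, K, P, M, J, C, G, H, S, A, F, L

C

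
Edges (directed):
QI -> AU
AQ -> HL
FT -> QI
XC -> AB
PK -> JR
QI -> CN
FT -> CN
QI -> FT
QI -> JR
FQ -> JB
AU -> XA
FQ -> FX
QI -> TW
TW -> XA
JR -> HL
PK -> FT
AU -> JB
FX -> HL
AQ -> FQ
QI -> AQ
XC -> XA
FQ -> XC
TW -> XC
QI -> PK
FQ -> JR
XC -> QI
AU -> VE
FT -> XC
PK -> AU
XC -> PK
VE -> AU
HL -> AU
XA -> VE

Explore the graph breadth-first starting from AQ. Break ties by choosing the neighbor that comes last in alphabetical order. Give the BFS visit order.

AQ -> HL -> FQ -> AU -> XC -> JR -> JB -> FX -> XA -> VE -> QI -> PK -> AB -> TW -> FT -> CN

Visit AQ; enqueue HL, FQ → queue [HL, FQ]
Visit HL; enqueue AU → queue [FQ, AU]
Visit FQ; enqueue XC, JR, JB, FX → queue [AU, XC, JR, JB, FX]
Visit AU; enqueue XA, VE → queue [XC, JR, JB, FX, XA, VE]
Visit XC; enqueue QI, PK, AB → queue [JR, JB, FX, XA, VE, QI, PK, AB]
Visit JR → queue [JB, FX, XA, VE, QI, PK, AB]
Visit JB → queue [FX, XA, VE, QI, PK, AB]
Visit FX → queue [XA, VE, QI, PK, AB]
Visit XA → queue [VE, QI, PK, AB]
Visit VE → queue [QI, PK, AB]
Visit QI; enqueue TW, FT, CN → queue [PK, AB, TW, FT, CN]
Visit PK → queue [AB, TW, FT, CN]
Visit AB → queue [TW, FT, CN]
Visit TW → queue [FT, CN]
Visit FT → queue [CN]
Visit CN → queue []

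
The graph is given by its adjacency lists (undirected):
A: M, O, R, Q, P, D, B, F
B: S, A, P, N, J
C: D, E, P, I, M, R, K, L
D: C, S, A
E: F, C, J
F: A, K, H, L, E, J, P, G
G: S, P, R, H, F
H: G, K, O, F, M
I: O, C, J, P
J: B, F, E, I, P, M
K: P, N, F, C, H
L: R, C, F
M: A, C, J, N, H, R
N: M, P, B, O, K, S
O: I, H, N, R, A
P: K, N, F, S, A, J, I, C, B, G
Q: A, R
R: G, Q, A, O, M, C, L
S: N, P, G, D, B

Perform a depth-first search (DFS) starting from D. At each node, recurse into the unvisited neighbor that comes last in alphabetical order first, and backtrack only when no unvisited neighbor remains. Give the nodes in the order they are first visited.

Visit D
D → S
S → P
P → N
N → O
O → R
R → Q
Q → A
A → M
M → J
J → I
I → C
C → L
L → F
F → K
K → H
H → G
F → E
J → B

D → S → P → N → O → R → Q → A → M → J → I → C → L → F → K → H → G → E → B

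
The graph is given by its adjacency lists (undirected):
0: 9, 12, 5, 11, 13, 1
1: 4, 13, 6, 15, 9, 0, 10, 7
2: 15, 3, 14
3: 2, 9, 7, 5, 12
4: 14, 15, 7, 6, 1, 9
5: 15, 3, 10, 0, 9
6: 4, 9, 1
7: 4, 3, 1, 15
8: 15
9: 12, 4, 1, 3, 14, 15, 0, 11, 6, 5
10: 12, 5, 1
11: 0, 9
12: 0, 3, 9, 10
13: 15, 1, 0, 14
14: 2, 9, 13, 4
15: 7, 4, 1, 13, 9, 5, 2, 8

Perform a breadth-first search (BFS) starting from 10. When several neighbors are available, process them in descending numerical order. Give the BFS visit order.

Visit 10; enqueue 12, 5, 1 → queue [12, 5, 1]
Visit 12; enqueue 9, 3, 0 → queue [5, 1, 9, 3, 0]
Visit 5; enqueue 15 → queue [1, 9, 3, 0, 15]
Visit 1; enqueue 13, 7, 6, 4 → queue [9, 3, 0, 15, 13, 7, 6, 4]
Visit 9; enqueue 14, 11 → queue [3, 0, 15, 13, 7, 6, 4, 14, 11]
Visit 3; enqueue 2 → queue [0, 15, 13, 7, 6, 4, 14, 11, 2]
Visit 0 → queue [15, 13, 7, 6, 4, 14, 11, 2]
Visit 15; enqueue 8 → queue [13, 7, 6, 4, 14, 11, 2, 8]
Visit 13 → queue [7, 6, 4, 14, 11, 2, 8]
Visit 7 → queue [6, 4, 14, 11, 2, 8]
Visit 6 → queue [4, 14, 11, 2, 8]
Visit 4 → queue [14, 11, 2, 8]
Visit 14 → queue [11, 2, 8]
Visit 11 → queue [2, 8]
Visit 2 → queue [8]
Visit 8 → queue []

10 -> 12 -> 5 -> 1 -> 9 -> 3 -> 0 -> 15 -> 13 -> 7 -> 6 -> 4 -> 14 -> 11 -> 2 -> 8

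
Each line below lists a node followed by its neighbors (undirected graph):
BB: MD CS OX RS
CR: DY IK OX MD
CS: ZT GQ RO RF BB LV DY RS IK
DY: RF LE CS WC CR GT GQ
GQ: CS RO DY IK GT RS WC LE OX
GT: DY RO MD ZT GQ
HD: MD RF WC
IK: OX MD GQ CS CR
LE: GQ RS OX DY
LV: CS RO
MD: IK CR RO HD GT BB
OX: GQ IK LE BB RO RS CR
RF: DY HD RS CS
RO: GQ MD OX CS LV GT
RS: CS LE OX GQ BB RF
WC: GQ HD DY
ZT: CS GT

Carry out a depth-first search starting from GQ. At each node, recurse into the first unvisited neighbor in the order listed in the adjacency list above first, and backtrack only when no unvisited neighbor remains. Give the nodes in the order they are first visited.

Visit GQ
GQ → CS
CS → ZT
ZT → GT
GT → DY
DY → RF
RF → HD
HD → MD
MD → IK
IK → OX
OX → LE
LE → RS
RS → BB
OX → RO
RO → LV
OX → CR
HD → WC

GQ, CS, ZT, GT, DY, RF, HD, MD, IK, OX, LE, RS, BB, RO, LV, CR, WC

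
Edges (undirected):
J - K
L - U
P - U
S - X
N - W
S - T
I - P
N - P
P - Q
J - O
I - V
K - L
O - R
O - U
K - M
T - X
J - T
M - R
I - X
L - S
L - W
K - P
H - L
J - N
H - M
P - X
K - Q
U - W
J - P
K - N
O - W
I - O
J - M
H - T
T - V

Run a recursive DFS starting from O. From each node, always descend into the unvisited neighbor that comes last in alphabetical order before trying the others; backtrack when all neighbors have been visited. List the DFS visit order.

O → W → U → P → X → T → V → I → S → L → K → Q → N → J → M → R → H

Visit O
O → W
W → U
U → P
P → X
X → T
T → V
V → I
T → S
S → L
L → K
K → Q
K → N
N → J
J → M
M → R
M → H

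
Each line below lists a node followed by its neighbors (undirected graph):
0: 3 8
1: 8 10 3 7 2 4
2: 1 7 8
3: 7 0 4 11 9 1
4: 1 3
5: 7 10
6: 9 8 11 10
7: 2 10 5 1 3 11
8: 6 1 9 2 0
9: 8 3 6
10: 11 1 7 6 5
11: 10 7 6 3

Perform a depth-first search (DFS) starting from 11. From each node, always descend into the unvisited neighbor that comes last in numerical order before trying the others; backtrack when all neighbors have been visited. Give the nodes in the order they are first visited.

Visit 11
11 → 10
10 → 7
7 → 5
7 → 3
3 → 9
9 → 8
8 → 6
8 → 2
2 → 1
1 → 4
8 → 0

11 -> 10 -> 7 -> 5 -> 3 -> 9 -> 8 -> 6 -> 2 -> 1 -> 4 -> 0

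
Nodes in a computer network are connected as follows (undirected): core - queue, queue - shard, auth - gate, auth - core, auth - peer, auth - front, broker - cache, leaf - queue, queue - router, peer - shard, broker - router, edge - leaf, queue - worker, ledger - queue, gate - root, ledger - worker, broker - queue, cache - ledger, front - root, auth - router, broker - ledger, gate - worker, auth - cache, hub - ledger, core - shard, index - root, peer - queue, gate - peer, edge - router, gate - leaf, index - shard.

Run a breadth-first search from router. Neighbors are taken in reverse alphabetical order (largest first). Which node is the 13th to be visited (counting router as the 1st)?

Visit router; enqueue queue, edge, broker, auth → queue [queue, edge, broker, auth]
Visit queue; enqueue worker, shard, peer, ledger, leaf, core → queue [edge, broker, auth, worker, shard, peer, ledger, leaf, core]
Visit edge → queue [broker, auth, worker, shard, peer, ledger, leaf, core]
Visit broker; enqueue cache → queue [auth, worker, shard, peer, ledger, leaf, core, cache]
Visit auth; enqueue gate, front → queue [worker, shard, peer, ledger, leaf, core, cache, gate, front]
Visit worker → queue [shard, peer, ledger, leaf, core, cache, gate, front]
Visit shard; enqueue index → queue [peer, ledger, leaf, core, cache, gate, front, index]
Visit peer → queue [ledger, leaf, core, cache, gate, front, index]
Visit ledger; enqueue hub → queue [leaf, core, cache, gate, front, index, hub]
Visit leaf → queue [core, cache, gate, front, index, hub]
Visit core → queue [cache, gate, front, index, hub]
Visit cache → queue [gate, front, index, hub]
Visit gate; enqueue root → queue [front, index, hub, root]
Visit front → queue [index, hub, root]
Visit index → queue [hub, root]
Visit hub → queue [root]
Visit root → queue []

Visit order: router, queue, edge, broker, auth, worker, shard, peer, ledger, leaf, core, cache, gate, front, index, hub, root

gate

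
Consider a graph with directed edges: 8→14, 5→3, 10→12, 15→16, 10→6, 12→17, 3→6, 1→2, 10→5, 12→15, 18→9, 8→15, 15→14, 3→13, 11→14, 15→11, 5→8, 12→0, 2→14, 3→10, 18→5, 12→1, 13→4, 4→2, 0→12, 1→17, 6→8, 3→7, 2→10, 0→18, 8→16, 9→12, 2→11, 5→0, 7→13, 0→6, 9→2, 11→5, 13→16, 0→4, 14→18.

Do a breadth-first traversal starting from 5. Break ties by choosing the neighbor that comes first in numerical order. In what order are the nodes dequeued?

Visit 5; enqueue 0, 3, 8 → queue [0, 3, 8]
Visit 0; enqueue 4, 6, 12, 18 → queue [3, 8, 4, 6, 12, 18]
Visit 3; enqueue 7, 10, 13 → queue [8, 4, 6, 12, 18, 7, 10, 13]
Visit 8; enqueue 14, 15, 16 → queue [4, 6, 12, 18, 7, 10, 13, 14, 15, 16]
Visit 4; enqueue 2 → queue [6, 12, 18, 7, 10, 13, 14, 15, 16, 2]
Visit 6 → queue [12, 18, 7, 10, 13, 14, 15, 16, 2]
Visit 12; enqueue 1, 17 → queue [18, 7, 10, 13, 14, 15, 16, 2, 1, 17]
Visit 18; enqueue 9 → queue [7, 10, 13, 14, 15, 16, 2, 1, 17, 9]
Visit 7 → queue [10, 13, 14, 15, 16, 2, 1, 17, 9]
Visit 10 → queue [13, 14, 15, 16, 2, 1, 17, 9]
Visit 13 → queue [14, 15, 16, 2, 1, 17, 9]
Visit 14 → queue [15, 16, 2, 1, 17, 9]
Visit 15; enqueue 11 → queue [16, 2, 1, 17, 9, 11]
Visit 16 → queue [2, 1, 17, 9, 11]
Visit 2 → queue [1, 17, 9, 11]
Visit 1 → queue [17, 9, 11]
Visit 17 → queue [9, 11]
Visit 9 → queue [11]
Visit 11 → queue []

5 -> 0 -> 3 -> 8 -> 4 -> 6 -> 12 -> 18 -> 7 -> 10 -> 13 -> 14 -> 15 -> 16 -> 2 -> 1 -> 17 -> 9 -> 11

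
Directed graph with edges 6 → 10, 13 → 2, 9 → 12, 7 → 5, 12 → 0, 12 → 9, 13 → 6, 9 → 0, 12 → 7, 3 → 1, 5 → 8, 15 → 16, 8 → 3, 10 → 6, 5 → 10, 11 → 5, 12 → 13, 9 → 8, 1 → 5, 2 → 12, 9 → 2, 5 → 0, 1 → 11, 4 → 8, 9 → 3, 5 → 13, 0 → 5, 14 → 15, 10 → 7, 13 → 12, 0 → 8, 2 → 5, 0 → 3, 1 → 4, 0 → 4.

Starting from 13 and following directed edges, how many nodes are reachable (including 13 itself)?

BFS from 13 visits: 13, 2, 6, 12, 5, 10, 0, 7, 9, 8, 3, 4, 1, 11
Reachable nodes: 14 of 17 total.

14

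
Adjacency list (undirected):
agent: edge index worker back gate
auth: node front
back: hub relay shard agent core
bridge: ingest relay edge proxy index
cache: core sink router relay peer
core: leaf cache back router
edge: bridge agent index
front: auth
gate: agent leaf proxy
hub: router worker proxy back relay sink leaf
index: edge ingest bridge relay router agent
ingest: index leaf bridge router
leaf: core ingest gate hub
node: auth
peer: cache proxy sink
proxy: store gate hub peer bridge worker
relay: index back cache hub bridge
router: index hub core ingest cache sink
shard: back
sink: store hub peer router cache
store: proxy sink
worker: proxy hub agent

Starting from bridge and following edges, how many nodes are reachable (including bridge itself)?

19

BFS from bridge visits: bridge, ingest, relay, edge, proxy, index, leaf, router, back, cache, hub, agent, store, gate, peer, worker, core, sink, shard
Reachable nodes: 19 of 22 total.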